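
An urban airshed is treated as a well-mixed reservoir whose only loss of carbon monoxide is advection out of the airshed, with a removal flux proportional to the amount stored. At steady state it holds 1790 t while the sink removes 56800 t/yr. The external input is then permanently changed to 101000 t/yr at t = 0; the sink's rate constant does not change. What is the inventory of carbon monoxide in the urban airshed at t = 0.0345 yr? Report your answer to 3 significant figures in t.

τ = M₀/F₀ = 1790/56800 = 0.03151 yr; rate constant k = 1/τ.
New steady state M_∞ = F₁/k = F₁·τ = 101000 × 0.03151 = 3182.9 t.
M(t) = M_∞ + (M₀ − M_∞)·e^(−t/τ); t/τ = 0.0345/0.03151 = 1.095, so e^(−t/τ) = 0.3346.
M(t) = 3182.9 − 1393 × 0.3346 = 2716.8 t.

2720 t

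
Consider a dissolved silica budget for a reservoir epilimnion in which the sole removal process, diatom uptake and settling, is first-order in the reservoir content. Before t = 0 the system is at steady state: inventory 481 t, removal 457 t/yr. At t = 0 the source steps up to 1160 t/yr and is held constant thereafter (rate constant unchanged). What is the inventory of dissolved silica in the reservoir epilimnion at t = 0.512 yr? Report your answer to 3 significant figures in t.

766 t

The sink rate constant is k = F₀/M₀ = 457/481 = 0.9501 yr⁻¹.
Solving dM/dt = F₁ − kM with M(0) = M₀ gives M(t) = F₁/k + (M₀ − F₁/k)·e^(−kt).
F₁/k = 1160/0.9501 = 1220.9 t; kt = 0.9501 × 0.512 = 0.4865, e^(−kt) = 0.6148.
M(0.512) = 1220.9 + (481 − 1220.9) × 0.6148 = 1220.9 − 454.9 = 766.01 t.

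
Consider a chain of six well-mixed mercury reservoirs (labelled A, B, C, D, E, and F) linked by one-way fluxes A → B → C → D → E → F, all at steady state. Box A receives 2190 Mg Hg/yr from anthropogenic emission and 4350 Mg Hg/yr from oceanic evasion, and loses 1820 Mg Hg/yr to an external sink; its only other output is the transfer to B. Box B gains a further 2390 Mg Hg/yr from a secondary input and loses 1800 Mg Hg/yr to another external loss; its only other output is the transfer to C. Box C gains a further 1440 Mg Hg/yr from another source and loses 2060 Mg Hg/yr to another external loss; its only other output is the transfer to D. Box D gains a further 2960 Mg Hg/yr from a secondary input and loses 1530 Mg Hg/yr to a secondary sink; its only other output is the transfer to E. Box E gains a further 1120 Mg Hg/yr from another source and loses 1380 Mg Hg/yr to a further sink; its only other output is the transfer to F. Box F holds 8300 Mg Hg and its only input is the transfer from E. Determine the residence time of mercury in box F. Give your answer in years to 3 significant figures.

Box A: F(A→B) = (2190 + 4350) − 1820 = 4720.0 Mg Hg/yr.
Box B: F(B→C) = (4720.0 + 2390) − 1800 = 5310.0 Mg Hg/yr.
Box C: F(C→D) = (5310.0 + 1440) − 2060 = 4690.0 Mg Hg/yr.
Box D: F(D→E) = (4690.0 + 2960) − 1530 = 6120.0 Mg Hg/yr.
Box E: F(E→F) = (6120.0 + 1120) − 1380 = 5860.0 Mg Hg/yr.
Box F throughput = its input = 5860.0 Mg Hg/yr; τ = 8300 / 5860.0 = 1.416 yr.

1.42 yr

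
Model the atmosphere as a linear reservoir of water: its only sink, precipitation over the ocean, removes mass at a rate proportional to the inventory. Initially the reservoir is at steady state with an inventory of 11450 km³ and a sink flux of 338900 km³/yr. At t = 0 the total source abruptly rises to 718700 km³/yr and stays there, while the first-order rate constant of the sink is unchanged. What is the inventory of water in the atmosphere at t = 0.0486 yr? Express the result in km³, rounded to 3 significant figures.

The sink rate constant is k = F₀/M₀ = 338900/11450 = 29.60 yr⁻¹.
Solving dM/dt = F₁ − kM with M(0) = M₀ gives M(t) = F₁/k + (M₀ − F₁/k)·e^(−kt).
F₁/k = 718700/29.60 = 24282 km³; kt = 29.60 × 0.0486 = 1.438, e^(−kt) = 0.2373.
M(0.0486) = 24282 + (11450 − 24282) × 0.2373 = 24282 − 3045 = 21237 km³.

21200 km³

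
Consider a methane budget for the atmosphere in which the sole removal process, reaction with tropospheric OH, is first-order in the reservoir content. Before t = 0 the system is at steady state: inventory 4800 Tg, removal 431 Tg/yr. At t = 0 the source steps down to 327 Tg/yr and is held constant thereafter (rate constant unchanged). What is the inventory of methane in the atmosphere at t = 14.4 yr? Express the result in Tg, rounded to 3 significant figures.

The sink rate constant is k = F₀/M₀ = 431/4800 = 0.08979 yr⁻¹.
Solving dM/dt = F₁ − kM with M(0) = M₀ gives M(t) = F₁/k + (M₀ − F₁/k)·e^(−kt).
F₁/k = 327/0.08979 = 3641.8 Tg; kt = 0.08979 × 14.4 = 1.293, e^(−kt) = 0.2744.
M(14.4) = 3641.8 + (4800 − 3641.8) × 0.2744 = 3641.8 + 317.9 = 3959.6 Tg.

3960 Tg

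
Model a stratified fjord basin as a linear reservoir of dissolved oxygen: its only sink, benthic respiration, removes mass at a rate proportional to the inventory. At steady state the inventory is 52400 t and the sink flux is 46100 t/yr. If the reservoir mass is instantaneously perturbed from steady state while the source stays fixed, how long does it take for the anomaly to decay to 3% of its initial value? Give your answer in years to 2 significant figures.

For a linear reservoir the anomaly decays as exp(−t/τ) with τ = M/F = 52400/46100 = 1.137 yr.
exp(−t/τ) = 0.03 ⇒ t = −τ ln(0.03) = 1.137 × 3.507 = 3.986 yr.

4.0 yr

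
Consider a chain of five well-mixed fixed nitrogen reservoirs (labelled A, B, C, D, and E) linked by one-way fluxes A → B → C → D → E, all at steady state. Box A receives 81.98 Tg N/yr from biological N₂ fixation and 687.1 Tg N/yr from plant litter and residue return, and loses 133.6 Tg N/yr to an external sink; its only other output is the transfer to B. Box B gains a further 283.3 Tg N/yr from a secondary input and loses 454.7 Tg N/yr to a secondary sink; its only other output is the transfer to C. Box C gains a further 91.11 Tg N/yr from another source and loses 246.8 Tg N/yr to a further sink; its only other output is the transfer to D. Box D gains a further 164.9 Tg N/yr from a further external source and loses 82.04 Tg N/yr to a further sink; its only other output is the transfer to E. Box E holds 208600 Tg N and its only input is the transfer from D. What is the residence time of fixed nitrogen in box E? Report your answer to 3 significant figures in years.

Box A: F(A→B) = (81.98 + 687.1) − 133.6 = 635.48 Tg N/yr.
Box B: F(B→C) = (635.48 + 283.3) − 454.7 = 464.08 Tg N/yr.
Box C: F(C→D) = (464.08 + 91.11) − 246.8 = 308.39 Tg N/yr.
Box D: F(D→E) = (308.39 + 164.9) − 82.04 = 391.25 Tg N/yr.
Box E throughput = its input = 391.25 Tg N/yr; τ = 208600 / 391.25 = 533.2 yr.

533 yr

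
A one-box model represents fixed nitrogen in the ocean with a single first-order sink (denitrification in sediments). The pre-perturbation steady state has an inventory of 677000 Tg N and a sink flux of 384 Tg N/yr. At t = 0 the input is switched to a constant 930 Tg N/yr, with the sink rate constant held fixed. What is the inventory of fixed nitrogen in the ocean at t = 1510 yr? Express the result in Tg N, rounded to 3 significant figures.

The sink rate constant is k = F₀/M₀ = 384/677000 = 0.0005672 yr⁻¹.
Solving dM/dt = F₁ − kM with M(0) = M₀ gives M(t) = F₁/k + (M₀ − F₁/k)·e^(−kt).
F₁/k = 930/0.0005672 = 1.6396×10^6 Tg N; kt = 0.0005672 × 1510 = 0.8565, e^(−kt) = 0.4247.
M(1510) = 1.6396×10^6 + (677000 − 1.6396×10^6) × 0.4247 = 1.6396×10^6 − 408800 = 1.2308×10^6 Tg N.

1.23×10^6 Tg N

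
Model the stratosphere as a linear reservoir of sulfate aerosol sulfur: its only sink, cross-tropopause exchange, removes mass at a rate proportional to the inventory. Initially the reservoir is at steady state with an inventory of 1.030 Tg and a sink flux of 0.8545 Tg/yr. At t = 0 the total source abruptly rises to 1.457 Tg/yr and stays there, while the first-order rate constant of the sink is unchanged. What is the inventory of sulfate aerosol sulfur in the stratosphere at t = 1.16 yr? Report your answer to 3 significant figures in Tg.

1.48 Tg

Residence time τ = M₀/F₀ = 1.205 yr. The eventual steady state is M_∞ = M₀·(F₁/F₀) = 1.030 × 1.457/0.8545 = 1.7562 Tg.
The anomaly ΔM(t) = M(t) − M_∞ decays as ΔM₀·e^(−t/τ) with ΔM₀ = 1.030 − 1.7562 = −0.7262 Tg.
At t = 1.16 yr, e^(−t/τ) = e^(−0.9623) = 0.3820, so ΔM = −0.2774 Tg and M = 1.7562 − 0.2774 = 1.4788 Tg.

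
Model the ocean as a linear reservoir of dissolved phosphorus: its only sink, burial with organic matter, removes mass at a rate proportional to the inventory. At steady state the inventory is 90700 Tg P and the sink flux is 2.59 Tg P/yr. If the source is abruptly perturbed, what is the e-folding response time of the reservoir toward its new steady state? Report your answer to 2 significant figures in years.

For a linear reservoir the response time equals the residence time τ = M/F.
τ = 90700 / 2.59 = 35020 yr.

35000 yr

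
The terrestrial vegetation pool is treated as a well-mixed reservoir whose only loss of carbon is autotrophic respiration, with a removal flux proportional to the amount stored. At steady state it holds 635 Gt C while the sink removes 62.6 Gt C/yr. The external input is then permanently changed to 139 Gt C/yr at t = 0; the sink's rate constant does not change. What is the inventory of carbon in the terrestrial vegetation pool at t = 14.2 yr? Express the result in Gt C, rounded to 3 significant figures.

τ = M₀/F₀ = 635/62.6 = 10.14 yr; rate constant k = 1/τ.
New steady state M_∞ = F₁/k = F₁·τ = 139 × 10.14 = 1410.0 Gt C.
M(t) = M_∞ + (M₀ − M_∞)·e^(−t/τ); t/τ = 14.2/10.14 = 1.400, so e^(−t/τ) = 0.2466.
M(t) = 1410.0 − 775.0 × 0.2466 = 1218.9 Gt C.

1220 Gt C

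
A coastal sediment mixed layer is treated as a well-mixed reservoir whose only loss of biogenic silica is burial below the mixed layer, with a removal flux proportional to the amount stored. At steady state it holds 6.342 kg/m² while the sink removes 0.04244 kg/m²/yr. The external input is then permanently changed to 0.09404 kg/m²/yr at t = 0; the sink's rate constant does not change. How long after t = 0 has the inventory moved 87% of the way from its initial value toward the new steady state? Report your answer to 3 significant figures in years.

τ = M₀/F₀ = 6.342/0.04244 = 149.4 yr.
The remaining gap fraction is e^(−t/τ); 87% covered ⇒ e^(−t/τ) = 0.130.
t = −τ ln(0.130) = 149.4 × 2.040 = 304.9 yr.

305 yr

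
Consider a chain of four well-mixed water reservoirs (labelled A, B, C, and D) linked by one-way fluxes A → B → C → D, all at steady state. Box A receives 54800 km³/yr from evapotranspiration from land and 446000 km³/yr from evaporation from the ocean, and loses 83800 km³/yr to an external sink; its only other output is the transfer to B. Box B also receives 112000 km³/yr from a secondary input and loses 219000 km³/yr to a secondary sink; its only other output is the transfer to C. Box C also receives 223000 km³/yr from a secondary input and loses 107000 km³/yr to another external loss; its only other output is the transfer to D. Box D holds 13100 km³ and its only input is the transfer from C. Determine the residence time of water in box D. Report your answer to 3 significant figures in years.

Box A: F(A→B) = (54800 + 446000) − 83800 = 417000 km³/yr.
Box B: F(B→C) = (417000 + 112000) − 219000 = 310000 km³/yr.
Box C: F(C→D) = (310000 + 223000) − 107000 = 426000 km³/yr.
Box D throughput = its input = 426000 km³/yr; τ = 13100 / 426000 = 0.03075 yr.

0.0308 yr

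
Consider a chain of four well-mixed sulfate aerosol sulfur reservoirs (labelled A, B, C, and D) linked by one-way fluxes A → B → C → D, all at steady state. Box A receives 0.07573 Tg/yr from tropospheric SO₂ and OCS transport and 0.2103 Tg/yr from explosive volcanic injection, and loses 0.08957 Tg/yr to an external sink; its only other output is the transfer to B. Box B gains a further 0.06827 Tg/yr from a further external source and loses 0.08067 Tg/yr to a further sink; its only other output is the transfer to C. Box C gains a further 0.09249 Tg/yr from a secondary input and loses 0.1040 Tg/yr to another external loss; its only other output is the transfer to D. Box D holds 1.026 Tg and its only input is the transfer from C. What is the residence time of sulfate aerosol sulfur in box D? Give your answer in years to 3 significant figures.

Box A: F(A→B) = (0.07573 + 0.2103) − 0.08957 = 0.19646 Tg/yr.
Box B: F(B→C) = (0.19646 + 0.06827) − 0.08067 = 0.18406 Tg/yr.
Box C: F(C→D) = (0.18406 + 0.09249) − 0.1040 = 0.17255 Tg/yr.
Box D throughput = its input = 0.17255 Tg/yr; τ = 1.026 / 0.17255 = 5.946 yr.

5.95 yr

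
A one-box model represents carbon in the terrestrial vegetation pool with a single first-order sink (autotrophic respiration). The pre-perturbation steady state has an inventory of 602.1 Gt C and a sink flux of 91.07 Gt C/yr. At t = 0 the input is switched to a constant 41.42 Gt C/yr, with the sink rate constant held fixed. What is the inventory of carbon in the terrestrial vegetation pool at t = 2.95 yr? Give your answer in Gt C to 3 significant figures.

484 Gt C

τ = M₀/F₀ = 602.1/91.07 = 6.611 yr; rate constant k = 1/τ.
New steady state M_∞ = F₁/k = F₁·τ = 41.42 × 6.611 = 273.84 Gt C.
M(t) = M_∞ + (M₀ − M_∞)·e^(−t/τ); t/τ = 2.95/6.611 = 0.4462, so e^(−t/τ) = 0.6401.
M(t) = 273.84 + 328.3 × 0.6401 = 483.95 Gt C.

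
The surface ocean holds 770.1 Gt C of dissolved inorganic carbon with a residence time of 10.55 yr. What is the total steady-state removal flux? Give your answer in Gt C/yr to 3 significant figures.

F = M / τ = 770.1 / 10.55 = 73.00 Gt C/yr.

73.0 Gt C/yr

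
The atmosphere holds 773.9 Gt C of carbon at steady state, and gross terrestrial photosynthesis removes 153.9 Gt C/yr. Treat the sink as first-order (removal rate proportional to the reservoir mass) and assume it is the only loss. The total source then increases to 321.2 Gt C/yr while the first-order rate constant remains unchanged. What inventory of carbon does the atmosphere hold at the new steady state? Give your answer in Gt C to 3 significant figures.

Rate constant k = F/M = 153.9 / 773.9 = 0.1989 yr⁻¹.
At the new steady state, source = k·M_new ⇒ M_new = 321.2 / 0.1989 = 1615 Gt C.
(Equivalently M_new = M × F_new/F_old = 773.9 × 321.2/153.9.)

1620 Gt C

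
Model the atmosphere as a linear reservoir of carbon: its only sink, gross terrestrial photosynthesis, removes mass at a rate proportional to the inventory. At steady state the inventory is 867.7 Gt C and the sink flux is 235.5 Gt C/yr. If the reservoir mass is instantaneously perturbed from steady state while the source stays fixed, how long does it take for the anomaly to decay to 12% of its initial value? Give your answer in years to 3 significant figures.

For a linear reservoir the anomaly decays as exp(−t/τ) with τ = M/F = 867.7/235.5 = 3.685 yr.
exp(−t/τ) = 0.12 ⇒ t = −τ ln(0.12) = 3.685 × 2.120 = 7.812 yr.

7.81 yr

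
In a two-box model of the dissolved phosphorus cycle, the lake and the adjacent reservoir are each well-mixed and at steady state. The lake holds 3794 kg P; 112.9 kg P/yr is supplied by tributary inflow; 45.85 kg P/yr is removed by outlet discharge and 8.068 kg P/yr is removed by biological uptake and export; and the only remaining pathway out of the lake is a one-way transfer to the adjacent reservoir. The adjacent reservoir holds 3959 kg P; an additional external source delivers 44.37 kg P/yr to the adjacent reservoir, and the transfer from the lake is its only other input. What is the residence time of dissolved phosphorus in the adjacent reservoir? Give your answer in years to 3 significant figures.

38.3 yr

Balance the lake: ΣF_in = 112.90 kg P/yr.
Transfer to the adjacent reservoir = ΣF_in − (45.85 + 8.068) = 58.982 kg P/yr.
Total input to the adjacent reservoir = 58.982 + 44.37 = 103.35 kg P/yr; at steady state this equals its total output.
τ = M / F = 3959 / 103.35 = 38.31 yr.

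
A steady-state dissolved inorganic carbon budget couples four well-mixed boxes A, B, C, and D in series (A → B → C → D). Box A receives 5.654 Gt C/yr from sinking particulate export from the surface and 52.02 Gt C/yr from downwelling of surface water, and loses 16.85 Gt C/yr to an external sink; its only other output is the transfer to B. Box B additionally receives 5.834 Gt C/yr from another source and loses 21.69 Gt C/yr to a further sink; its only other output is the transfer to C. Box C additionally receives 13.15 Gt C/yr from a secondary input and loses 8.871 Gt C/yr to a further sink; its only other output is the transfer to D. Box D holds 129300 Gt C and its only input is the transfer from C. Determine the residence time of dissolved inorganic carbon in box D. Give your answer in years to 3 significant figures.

4420 yr

Box A: F(A→B) = (5.654 + 52.02) − 16.85 = 40.824 Gt C/yr.
Box B: F(B→C) = (40.824 + 5.834) − 21.69 = 24.968 Gt C/yr.
Box C: F(C→D) = (24.968 + 13.15) − 8.871 = 29.247 Gt C/yr.
Box D throughput = its input = 29.247 Gt C/yr; τ = 129300 / 29.247 = 4421 yr.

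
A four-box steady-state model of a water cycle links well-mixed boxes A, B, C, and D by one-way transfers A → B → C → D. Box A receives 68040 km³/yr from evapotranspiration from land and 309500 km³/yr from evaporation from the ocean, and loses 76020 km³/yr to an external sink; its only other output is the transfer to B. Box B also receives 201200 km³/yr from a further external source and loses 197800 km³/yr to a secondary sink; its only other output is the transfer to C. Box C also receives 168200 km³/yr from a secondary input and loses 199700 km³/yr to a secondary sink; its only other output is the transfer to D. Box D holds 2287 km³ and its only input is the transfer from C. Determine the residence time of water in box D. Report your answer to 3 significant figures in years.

0.00836 yr

Box A: F(A→B) = (68040 + 309500) − 76020 = 301520 km³/yr.
Box B: F(B→C) = (301520 + 201200) − 197800 = 304920 km³/yr.
Box C: F(C→D) = (304920 + 168200) − 199700 = 273420 km³/yr.
Box D throughput = its input = 273420 km³/yr; τ = 2287 / 273420 = 0.008364 yr.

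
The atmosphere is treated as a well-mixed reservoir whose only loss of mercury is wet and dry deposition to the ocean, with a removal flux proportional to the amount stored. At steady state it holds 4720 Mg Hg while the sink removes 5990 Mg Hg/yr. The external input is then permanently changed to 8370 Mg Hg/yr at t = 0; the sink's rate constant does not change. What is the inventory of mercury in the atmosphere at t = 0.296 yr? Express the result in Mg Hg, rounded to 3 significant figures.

τ = M₀/F₀ = 4720/5990 = 0.7880 yr; rate constant k = 1/τ.
New steady state M_∞ = F₁/k = F₁·τ = 8370 × 0.7880 = 6595.4 Mg Hg.
M(t) = M_∞ + (M₀ − M_∞)·e^(−t/τ); t/τ = 0.296/0.7880 = 0.3756, so e^(−t/τ) = 0.6868.
M(t) = 6595.4 − 1875 × 0.6868 = 5307.3 Mg Hg.

5310 Mg Hg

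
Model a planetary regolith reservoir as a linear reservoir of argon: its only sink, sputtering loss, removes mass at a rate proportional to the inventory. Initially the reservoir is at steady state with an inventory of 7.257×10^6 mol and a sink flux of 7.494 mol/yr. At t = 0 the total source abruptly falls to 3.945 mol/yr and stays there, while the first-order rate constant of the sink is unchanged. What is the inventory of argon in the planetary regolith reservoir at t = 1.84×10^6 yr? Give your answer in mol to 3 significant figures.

4.33×10^6 mol

Residence time τ = M₀/F₀ = 968400 yr. The eventual steady state is M_∞ = M₀·(F₁/F₀) = 7.257×10^6 × 3.945/7.494 = 3.8202×10^6 mol.
The anomaly ΔM(t) = M(t) − M_∞ decays as ΔM₀·e^(−t/τ) with ΔM₀ = 7.257×10^6 − 3.8202×10^6 = 3.437×10^6 mol.
At t = 1.84×10^6 yr, e^(−t/τ) = e^(−1.900) = 0.1496, so ΔM = 514000 mol and M = 3.8202×10^6 + 514000 = 4.3342×10^6 mol.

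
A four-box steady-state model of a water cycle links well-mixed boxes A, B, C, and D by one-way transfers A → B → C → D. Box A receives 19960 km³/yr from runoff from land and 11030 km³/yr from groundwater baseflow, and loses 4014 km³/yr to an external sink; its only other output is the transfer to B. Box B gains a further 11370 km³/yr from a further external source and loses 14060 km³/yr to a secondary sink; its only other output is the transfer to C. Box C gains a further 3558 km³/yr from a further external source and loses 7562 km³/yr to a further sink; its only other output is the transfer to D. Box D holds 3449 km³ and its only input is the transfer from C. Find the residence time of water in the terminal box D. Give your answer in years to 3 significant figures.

0.170 yr

Box A: F(A→B) = (19960 + 11030) − 4014 = 26976 km³/yr.
Box B: F(B→C) = (26976 + 11370) − 14060 = 24286 km³/yr.
Box C: F(C→D) = (24286 + 3558) − 7562 = 20282 km³/yr.
Box D throughput = its input = 20282 km³/yr; τ = 3449 / 20282 = 0.1701 yr.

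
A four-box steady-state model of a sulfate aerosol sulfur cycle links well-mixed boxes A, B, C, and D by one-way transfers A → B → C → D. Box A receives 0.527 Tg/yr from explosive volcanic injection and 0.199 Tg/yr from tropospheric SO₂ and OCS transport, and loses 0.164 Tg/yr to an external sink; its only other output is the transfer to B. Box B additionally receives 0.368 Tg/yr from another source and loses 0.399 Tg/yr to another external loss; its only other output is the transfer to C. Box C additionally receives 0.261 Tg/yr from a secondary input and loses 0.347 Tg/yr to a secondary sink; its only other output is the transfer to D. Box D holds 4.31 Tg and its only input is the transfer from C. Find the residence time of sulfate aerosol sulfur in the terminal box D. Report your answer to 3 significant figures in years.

Box A: F(A→B) = (0.527 + 0.199) − 0.164 = 0.56200 Tg/yr.
Box B: F(B→C) = (0.56200 + 0.368) − 0.399 = 0.53100 Tg/yr.
Box C: F(C→D) = (0.53100 + 0.261) − 0.347 = 0.44500 Tg/yr.
Box D throughput = its input = 0.44500 Tg/yr; τ = 4.31 / 0.44500 = 9.685 yr.

9.69 yr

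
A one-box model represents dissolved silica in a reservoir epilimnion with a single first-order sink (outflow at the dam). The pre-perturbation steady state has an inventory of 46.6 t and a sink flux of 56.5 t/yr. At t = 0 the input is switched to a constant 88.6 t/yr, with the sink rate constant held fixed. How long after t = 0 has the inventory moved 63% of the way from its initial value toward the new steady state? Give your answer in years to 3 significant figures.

τ = M₀/F₀ = 46.6/56.5 = 0.8248 yr.
The remaining gap fraction is e^(−t/τ); 63% covered ⇒ e^(−t/τ) = 0.370.
t = −τ ln(0.370) = 0.8248 × 0.9943 = 0.8200 yr.

0.820 yr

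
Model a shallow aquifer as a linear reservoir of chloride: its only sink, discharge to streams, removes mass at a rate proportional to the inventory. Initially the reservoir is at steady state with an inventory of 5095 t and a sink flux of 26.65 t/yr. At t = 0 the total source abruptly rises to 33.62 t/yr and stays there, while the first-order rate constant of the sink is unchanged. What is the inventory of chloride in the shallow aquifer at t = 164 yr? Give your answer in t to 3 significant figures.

The sink rate constant is k = F₀/M₀ = 26.65/5095 = 0.005231 yr⁻¹.
Solving dM/dt = F₁ − kM with M(0) = M₀ gives M(t) = F₁/k + (M₀ − F₁/k)·e^(−kt).
F₁/k = 33.62/0.005231 = 6427.5 t; kt = 0.005231 × 164 = 0.8578, e^(−kt) = 0.4241.
M(164) = 6427.5 + (5095 − 6427.5) × 0.4241 = 6427.5 − 565.1 = 5862.4 t.

5860 t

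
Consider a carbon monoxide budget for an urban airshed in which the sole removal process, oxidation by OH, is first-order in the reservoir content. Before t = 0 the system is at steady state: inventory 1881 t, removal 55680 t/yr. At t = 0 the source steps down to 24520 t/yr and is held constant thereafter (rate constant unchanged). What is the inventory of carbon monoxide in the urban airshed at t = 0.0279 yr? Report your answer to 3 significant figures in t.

Residence time τ = M₀/F₀ = 0.03378 yr. The eventual steady state is M_∞ = M₀·(F₁/F₀) = 1881 × 24520/55680 = 828.34 t.
The anomaly ΔM(t) = M(t) − M_∞ decays as ΔM₀·e^(−t/τ) with ΔM₀ = 1881 − 828.34 = 1053 t.
At t = 0.0279 yr, e^(−t/τ) = e^(−0.8259) = 0.4379, so ΔM = 460.9 t and M = 828.34 + 460.9 = 1289.3 t.

1290 t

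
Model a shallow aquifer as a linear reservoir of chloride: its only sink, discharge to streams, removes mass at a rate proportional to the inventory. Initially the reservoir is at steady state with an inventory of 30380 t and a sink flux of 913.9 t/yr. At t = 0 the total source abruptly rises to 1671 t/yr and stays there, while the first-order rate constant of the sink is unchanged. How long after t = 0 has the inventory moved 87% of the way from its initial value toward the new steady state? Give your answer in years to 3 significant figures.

τ = M₀/F₀ = 30380/913.9 = 33.24 yr.
The remaining gap fraction is e^(−t/τ); 87% covered ⇒ e^(−t/τ) = 0.130.
t = −τ ln(0.130) = 33.24 × 2.040 = 67.82 yr.

67.8 yr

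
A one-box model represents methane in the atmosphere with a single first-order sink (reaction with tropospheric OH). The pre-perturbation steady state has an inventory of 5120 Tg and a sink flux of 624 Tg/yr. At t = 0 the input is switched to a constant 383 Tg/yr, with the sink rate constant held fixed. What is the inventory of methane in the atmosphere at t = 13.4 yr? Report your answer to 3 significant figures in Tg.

Residence time τ = M₀/F₀ = 8.205 yr. The eventual steady state is M_∞ = M₀·(F₁/F₀) = 5120 × 383/624 = 3142.6 Tg.
The anomaly ΔM(t) = M(t) − M_∞ decays as ΔM₀·e^(−t/τ) with ΔM₀ = 5120 − 3142.6 = 1977 Tg.
At t = 13.4 yr, e^(−t/τ) = e^(−1.633) = 0.1953, so ΔM = 386.2 Tg and M = 3142.6 + 386.2 = 3528.8 Tg.

3530 Tg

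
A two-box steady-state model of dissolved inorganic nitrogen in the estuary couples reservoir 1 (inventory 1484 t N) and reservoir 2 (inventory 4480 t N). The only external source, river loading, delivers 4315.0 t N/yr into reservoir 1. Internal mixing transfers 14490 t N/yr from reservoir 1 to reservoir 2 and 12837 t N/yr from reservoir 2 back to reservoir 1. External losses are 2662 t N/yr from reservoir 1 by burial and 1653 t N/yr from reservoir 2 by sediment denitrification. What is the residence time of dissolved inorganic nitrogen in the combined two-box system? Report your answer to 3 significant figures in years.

1.38 yr

For the system as a whole, the A↔B exchange is internal and contributes nothing to the throughput; only the external sinks remove mass.
M_total = 1484 + 4480 = 5964.0 t N.
ΣF_external_out = 2662 + 1653 = 4315.0 t N/yr.
τ = M_total / ΣF_ext = 5964.0 / 4315.0 = 1.382 yr.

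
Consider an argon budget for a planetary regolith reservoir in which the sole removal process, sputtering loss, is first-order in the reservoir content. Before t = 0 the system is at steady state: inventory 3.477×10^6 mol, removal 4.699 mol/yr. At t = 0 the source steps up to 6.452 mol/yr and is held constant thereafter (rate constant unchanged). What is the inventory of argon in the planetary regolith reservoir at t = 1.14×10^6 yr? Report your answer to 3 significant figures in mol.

τ = M₀/F₀ = 3.477×10^6/4.699 = 739900 yr; rate constant k = 1/τ.
New steady state M_∞ = F₁/k = F₁·τ = 6.452 × 739900 = 4.7741×10^6 mol.
M(t) = M_∞ + (M₀ − M_∞)·e^(−t/τ); t/τ = 1.14×10^6/739900 = 1.541, so e^(−t/τ) = 0.2142.
M(t) = 4.7741×10^6 − 1.297×10^6 × 0.2142 = 4.4962×10^6 mol.

4.50×10^6 mol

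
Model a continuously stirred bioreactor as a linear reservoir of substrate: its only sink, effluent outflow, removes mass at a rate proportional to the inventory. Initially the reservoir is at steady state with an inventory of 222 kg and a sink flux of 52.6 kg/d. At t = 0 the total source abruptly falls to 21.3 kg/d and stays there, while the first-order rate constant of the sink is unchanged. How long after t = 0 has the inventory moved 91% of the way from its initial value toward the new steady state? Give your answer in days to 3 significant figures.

τ = M₀/F₀ = 222/52.6 = 4.221 d.
The remaining gap fraction is e^(−t/τ); 91% covered ⇒ e^(−t/τ) = 0.0900.
t = −τ ln(0.0900) = 4.221 × 2.408 = 10.16 d.

10.2 d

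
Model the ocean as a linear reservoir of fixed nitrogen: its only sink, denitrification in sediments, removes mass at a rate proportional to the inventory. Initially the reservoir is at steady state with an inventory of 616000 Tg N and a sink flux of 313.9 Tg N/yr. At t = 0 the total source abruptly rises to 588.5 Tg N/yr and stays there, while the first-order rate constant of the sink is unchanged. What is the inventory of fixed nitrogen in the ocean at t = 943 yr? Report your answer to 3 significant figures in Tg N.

822000 Tg N

Residence time τ = M₀/F₀ = 1962 yr. The eventual steady state is M_∞ = M₀·(F₁/F₀) = 616000 × 588.5/313.9 = 1.1549×10^6 Tg N.
The anomaly ΔM(t) = M(t) − M_∞ decays as ΔM₀·e^(−t/τ) with ΔM₀ = 616000 − 1.1549×10^6 = −538900 Tg N.
At t = 943 yr, e^(−t/τ) = e^(−0.4805) = 0.6185, so ΔM = −333300 Tg N and M = 1.1549×10^6 − 333300 = 821610 Tg N.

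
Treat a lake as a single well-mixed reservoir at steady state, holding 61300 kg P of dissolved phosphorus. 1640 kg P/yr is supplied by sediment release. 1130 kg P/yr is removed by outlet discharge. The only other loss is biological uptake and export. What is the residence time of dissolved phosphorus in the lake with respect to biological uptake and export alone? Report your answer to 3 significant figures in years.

At steady state ΣF_in = ΣF_out.
ΣF_in = 1640.0 kg P/yr.
Biological uptake and export flux = ΣF_in − (1130) = 1640.0 − 1130 = 510.0 kg P/yr.
τ = M / F = 61300 / 510.0 = 120.2 yr.

120 yr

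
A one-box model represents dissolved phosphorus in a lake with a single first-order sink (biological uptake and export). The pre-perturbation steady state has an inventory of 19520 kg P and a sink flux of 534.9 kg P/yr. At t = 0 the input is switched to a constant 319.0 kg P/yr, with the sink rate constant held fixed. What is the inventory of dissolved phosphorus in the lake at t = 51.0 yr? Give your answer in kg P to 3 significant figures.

τ = M₀/F₀ = 19520/534.9 = 36.49 yr; rate constant k = 1/τ.
New steady state M_∞ = F₁/k = F₁·τ = 319.0 × 36.49 = 11641 kg P.
M(t) = M_∞ + (M₀ − M_∞)·e^(−t/τ); t/τ = 51.0/36.49 = 1.398, so e^(−t/τ) = 0.2472.
M(t) = 11641 + 7879 × 0.2472 = 13589 kg P.

13600 kg P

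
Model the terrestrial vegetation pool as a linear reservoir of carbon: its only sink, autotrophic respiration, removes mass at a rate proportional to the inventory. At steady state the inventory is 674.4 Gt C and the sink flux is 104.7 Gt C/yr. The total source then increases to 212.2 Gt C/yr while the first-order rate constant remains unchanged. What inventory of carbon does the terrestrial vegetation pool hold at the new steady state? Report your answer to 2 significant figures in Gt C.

1400 Gt C

Rate constant k = F/M = 104.7 / 674.4 = 0.1552 yr⁻¹.
At the new steady state, source = k·M_new ⇒ M_new = 212.2 / 0.1552 = 1367 Gt C.
(Equivalently M_new = M × F_new/F_old = 674.4 × 212.2/104.7.)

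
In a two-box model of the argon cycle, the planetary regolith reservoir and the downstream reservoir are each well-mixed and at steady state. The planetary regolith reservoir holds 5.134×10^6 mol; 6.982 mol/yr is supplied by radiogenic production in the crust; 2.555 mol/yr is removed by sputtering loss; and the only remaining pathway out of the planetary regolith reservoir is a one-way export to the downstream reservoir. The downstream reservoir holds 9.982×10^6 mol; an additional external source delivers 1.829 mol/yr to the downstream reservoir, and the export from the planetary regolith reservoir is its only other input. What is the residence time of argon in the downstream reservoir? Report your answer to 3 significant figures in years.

1.60×10^6 yr

Balance the planetary regolith reservoir: ΣF_in = 6.9820 mol/yr.
Export to the downstream reservoir = ΣF_in − (2.555) = 4.4270 mol/yr.
Total input to the downstream reservoir = 4.4270 + 1.829 = 6.2560 mol/yr; at steady state this equals its total output.
τ = M / F = 9.982×10^6 / 6.2560 = 1.596×10^6 yr.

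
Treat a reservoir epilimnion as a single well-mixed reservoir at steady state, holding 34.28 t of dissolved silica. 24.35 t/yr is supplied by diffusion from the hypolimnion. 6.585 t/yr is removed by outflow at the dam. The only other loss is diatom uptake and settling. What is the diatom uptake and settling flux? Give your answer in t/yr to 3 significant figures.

17.8 t/yr

At steady state ΣF_in = ΣF_out.
ΣF_in = 24.350 t/yr.
Diatom uptake and settling flux = ΣF_in − (6.585) = 24.350 − 6.585 = 17.77 t/yr.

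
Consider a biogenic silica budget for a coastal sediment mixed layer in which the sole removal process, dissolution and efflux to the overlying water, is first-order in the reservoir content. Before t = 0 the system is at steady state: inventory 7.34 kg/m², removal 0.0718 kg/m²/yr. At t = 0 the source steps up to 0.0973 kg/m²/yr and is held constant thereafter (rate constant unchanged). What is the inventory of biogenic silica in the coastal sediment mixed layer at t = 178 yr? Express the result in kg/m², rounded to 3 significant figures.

9.49 kg/m²

The sink rate constant is k = F₀/M₀ = 0.0718/7.34 = 0.009782 yr⁻¹.
Solving dM/dt = F₁ − kM with M(0) = M₀ gives M(t) = F₁/k + (M₀ − F₁/k)·e^(−kt).
F₁/k = 0.0973/0.009782 = 9.9468 kg/m²; kt = 0.009782 × 178 = 1.741, e^(−kt) = 0.1753.
M(178) = 9.9468 + (7.34 − 9.9468) × 0.1753 = 9.9468 − 0.4570 = 9.4898 kg/m².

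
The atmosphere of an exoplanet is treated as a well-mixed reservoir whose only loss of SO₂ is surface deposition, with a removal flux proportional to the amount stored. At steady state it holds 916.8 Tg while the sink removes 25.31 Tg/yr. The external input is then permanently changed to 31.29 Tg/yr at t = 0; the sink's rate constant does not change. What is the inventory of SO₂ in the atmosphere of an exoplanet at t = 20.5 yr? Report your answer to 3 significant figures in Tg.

τ = M₀/F₀ = 916.8/25.31 = 36.22 yr; rate constant k = 1/τ.
New steady state M_∞ = F₁/k = F₁·τ = 31.29 × 36.22 = 1133.4 Tg.
M(t) = M_∞ + (M₀ − M_∞)·e^(−t/τ); t/τ = 20.5/36.22 = 0.5659, so e^(−t/τ) = 0.5678.
M(t) = 1133.4 − 216.6 × 0.5678 = 1010.4 Tg.

1010 Tg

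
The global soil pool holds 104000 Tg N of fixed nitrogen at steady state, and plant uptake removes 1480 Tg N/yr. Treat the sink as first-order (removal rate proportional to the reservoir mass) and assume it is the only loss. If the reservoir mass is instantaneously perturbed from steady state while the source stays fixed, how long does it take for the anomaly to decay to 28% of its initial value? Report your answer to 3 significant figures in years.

For a linear reservoir the anomaly decays as exp(−t/τ) with τ = M/F = 104000/1480 = 70.27 yr.
exp(−t/τ) = 0.28 ⇒ t = −τ ln(0.28) = 70.27 × 1.273 = 89.45 yr.

89.5 yr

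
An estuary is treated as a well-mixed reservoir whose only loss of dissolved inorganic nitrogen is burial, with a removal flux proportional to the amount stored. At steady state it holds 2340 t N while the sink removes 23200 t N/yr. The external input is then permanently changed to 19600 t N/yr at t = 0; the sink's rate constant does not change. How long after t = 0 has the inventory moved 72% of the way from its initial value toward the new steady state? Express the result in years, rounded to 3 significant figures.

0.128 yr

τ = M₀/F₀ = 2340/23200 = 0.1009 yr.
The remaining gap fraction is e^(−t/τ); 72% covered ⇒ e^(−t/τ) = 0.280.
t = −τ ln(0.280) = 0.1009 × 1.273 = 0.1284 yr.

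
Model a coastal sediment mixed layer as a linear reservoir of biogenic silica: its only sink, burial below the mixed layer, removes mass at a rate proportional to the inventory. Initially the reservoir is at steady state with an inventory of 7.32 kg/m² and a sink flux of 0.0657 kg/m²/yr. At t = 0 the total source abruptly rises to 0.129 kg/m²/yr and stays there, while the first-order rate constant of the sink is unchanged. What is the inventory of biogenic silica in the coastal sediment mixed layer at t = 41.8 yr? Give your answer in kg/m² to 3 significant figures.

Residence time τ = M₀/F₀ = 111.4 yr. The eventual steady state is M_∞ = M₀·(F₁/F₀) = 7.32 × 0.129/0.0657 = 14.373 kg/m².
The anomaly ΔM(t) = M(t) − M_∞ decays as ΔM₀·e^(−t/τ) with ΔM₀ = 7.32 − 14.373 = −7.053 kg/m².
At t = 41.8 yr, e^(−t/τ) = e^(−0.3752) = 0.6872, so ΔM = −4.846 kg/m² and M = 14.373 − 4.846 = 9.5263 kg/m².

9.53 kg/m²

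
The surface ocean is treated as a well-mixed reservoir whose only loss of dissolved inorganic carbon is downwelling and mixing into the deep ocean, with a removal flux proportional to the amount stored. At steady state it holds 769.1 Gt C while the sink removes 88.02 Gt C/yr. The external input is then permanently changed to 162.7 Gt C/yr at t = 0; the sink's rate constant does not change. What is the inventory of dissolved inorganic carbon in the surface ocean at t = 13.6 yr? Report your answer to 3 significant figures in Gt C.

1280 Gt C

Residence time τ = M₀/F₀ = 8.738 yr. The eventual steady state is M_∞ = M₀·(F₁/F₀) = 769.1 × 162.7/88.02 = 1421.6 Gt C.
The anomaly ΔM(t) = M(t) − M_∞ decays as ΔM₀·e^(−t/τ) with ΔM₀ = 769.1 − 1421.6 = −652.5 Gt C.
At t = 13.6 yr, e^(−t/τ) = e^(−1.556) = 0.2109, so ΔM = −137.6 Gt C and M = 1421.6 − 137.6 = 1284.0 Gt C.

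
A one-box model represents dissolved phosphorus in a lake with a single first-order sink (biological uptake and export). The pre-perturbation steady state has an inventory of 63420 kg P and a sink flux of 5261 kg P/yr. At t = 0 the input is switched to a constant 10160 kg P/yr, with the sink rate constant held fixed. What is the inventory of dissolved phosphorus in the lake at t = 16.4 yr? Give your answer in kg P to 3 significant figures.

τ = M₀/F₀ = 63420/5261 = 12.05 yr; rate constant k = 1/τ.
New steady state M_∞ = F₁/k = F₁·τ = 10160 × 12.05 = 122480 kg P.
M(t) = M_∞ + (M₀ − M_∞)·e^(−t/τ); t/τ = 16.4/12.05 = 1.360, so e^(−t/τ) = 0.2565.
M(t) = 122480 − 59060 × 0.2565 = 107330 kg P.

107000 kg P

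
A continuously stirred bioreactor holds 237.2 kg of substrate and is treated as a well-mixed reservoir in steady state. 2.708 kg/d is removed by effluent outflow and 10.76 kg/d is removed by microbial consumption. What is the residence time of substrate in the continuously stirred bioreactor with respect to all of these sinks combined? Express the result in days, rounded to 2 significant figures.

Total removal flux = 2.708 + 10.76 = 13.468 kg/d.
τ = M / ΣF_out = 237.2 / 13.468 = 17.61 d.

18 d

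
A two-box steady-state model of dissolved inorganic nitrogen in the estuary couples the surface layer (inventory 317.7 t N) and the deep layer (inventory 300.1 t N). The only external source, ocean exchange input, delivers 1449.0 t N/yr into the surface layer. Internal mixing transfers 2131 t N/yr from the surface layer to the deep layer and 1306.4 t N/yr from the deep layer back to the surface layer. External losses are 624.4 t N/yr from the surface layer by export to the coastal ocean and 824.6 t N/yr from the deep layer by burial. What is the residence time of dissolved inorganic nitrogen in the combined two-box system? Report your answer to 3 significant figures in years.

0.426 yr

For the system as a whole, the A↔B exchange is internal and contributes nothing to the throughput; only the external sinks remove mass.
M_total = 317.7 + 300.1 = 617.80 t N.
ΣF_external_out = 624.4 + 824.6 = 1449.0 t N/yr.
τ = M_total / ΣF_ext = 617.80 / 1449.0 = 0.4264 yr.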